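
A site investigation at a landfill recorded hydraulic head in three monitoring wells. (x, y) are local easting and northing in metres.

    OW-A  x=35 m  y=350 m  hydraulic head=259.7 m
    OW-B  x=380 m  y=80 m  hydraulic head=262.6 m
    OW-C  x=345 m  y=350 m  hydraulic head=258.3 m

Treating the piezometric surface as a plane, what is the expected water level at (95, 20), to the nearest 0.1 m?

Three-point gradient (reference OW-A): Δ to OW-B = (345, -270, +2.9), Δ to OW-C = (310, 0, -1.4).
∂h/∂x = -0.004516, ∂h/∂y = -0.01651 (det = 83700).
h(95, 20) = 259.7 + (-0.004516)·(60) + (-0.01651)·(-330) = 259.7 -0.271 +5.449 = 264.878 m.

264.9 m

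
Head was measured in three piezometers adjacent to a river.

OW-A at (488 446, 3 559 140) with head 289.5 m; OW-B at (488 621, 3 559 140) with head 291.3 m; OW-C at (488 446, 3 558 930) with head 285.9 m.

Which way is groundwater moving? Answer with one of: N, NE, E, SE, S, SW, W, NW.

SW

∂h/∂x = (291.3 − 289.5) / (488621 − 488446) = +0.01029
∂h/∂y = (285.9 − 289.5) / (3558930 − 3559140) = +0.01714
Flow = −∇h = (-0.01029 east, -0.01714 north), which points southwest.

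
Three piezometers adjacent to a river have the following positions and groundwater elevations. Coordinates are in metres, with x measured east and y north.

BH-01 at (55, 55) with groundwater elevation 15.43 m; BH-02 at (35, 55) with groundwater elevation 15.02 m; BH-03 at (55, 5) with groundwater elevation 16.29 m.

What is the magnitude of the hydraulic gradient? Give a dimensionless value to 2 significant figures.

0.027

Differences from BH-01: to BH-02 (Δx, Δy, Δh) = (-20, 0, -0.41); to BH-03 = (0, -50, +0.86).
Determinant of the coordinate differences = (-20)·(-50) − 0·0 = 1000.
∂h/∂x = [(-0.41)·(-50) − (+0.86)·0] / 1000 = +0.02050
∂h/∂y = [(-20)·(+0.86) − 0·(-0.41)] / 1000 = -0.01720
|∇h| = √(0.02050² + -0.01720²) = 0.02676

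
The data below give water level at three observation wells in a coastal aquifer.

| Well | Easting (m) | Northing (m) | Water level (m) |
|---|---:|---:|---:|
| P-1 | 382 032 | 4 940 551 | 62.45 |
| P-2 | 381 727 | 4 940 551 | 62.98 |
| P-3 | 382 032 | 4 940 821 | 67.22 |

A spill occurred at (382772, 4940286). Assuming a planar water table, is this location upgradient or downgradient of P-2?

∂h/∂x = (62.98 − 62.45) / (381727 − 382032) = -0.001738
∂h/∂y = (67.22 − 62.45) / (4940821 − 4940551) = +0.01767
Head at (382772, 4940286) = 62.45 + (-0.001738)·(740) + (+0.01767)·(-265) = 56.48 m.
That is lower than the 62.98 m at P-2, so the point is downgradient.

downgradient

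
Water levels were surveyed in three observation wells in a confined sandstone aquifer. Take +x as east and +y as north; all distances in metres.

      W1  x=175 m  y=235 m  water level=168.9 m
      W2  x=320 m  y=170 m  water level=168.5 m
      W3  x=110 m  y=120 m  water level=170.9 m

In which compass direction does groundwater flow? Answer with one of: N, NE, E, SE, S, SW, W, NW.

NE

Taking W1 as reference: W2−W1 = (145, -65, -0.4); W3−W1 = (-65, -115, +2.0).
Determinant of the coordinate differences = 145·(-115) − (-65)·(-65) = -20900.
∂h/∂x = [(-0.4)·(-115) − (+2.0)·(-65)] / -20900 = -0.008421
∂h/∂y = [145·(+2.0) − (-65)·(-0.4)] / -20900 = -0.01263
Flow = −∇h = (+0.008421 east, +0.01263 north), which points northeast.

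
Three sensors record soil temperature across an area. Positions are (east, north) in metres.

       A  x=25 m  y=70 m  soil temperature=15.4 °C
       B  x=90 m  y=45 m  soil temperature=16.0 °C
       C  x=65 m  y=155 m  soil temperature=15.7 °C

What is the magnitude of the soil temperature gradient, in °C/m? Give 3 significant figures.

0.00899 °C/m

Taking A as reference: B−A = (65, -25, +0.6); C−A = (40, 85, +0.3).
Solve a·Δx + b·Δy = ΔT: det = 65·85 − 40·(-25) = 6525.
∂T/∂x = [(+0.6)·85 − (+0.3)·(-25)] / 6525 = +0.008966
∂T/∂y = [65·(+0.3) − 40·(+0.6)] / 6525 = -0.0006897
|∇f| = √(0.008966² + -0.0006897²) = 0.008992 °C/m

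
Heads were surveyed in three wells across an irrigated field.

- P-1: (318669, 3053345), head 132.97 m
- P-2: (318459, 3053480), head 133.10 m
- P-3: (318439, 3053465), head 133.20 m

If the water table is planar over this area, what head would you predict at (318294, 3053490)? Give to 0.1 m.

133.5 m

With h = a·x + b·y + c and P-1 as origin, the differences give:
  (-210)·a + 135·b = +0.13
  (-230)·a + 120·b = +0.23
Eliminate b (×120 and ×135, subtract): 5850·a = -15.450 → a = ∂h/∂x = -0.002641
Back-substitute: b = ∂h/∂y = -0.003145.
h(318294, 3053490) = 132.97 + (-0.002641)·(-375) + (-0.003145)·(145) = 132.97 +0.990 -0.456 = 133.504 m.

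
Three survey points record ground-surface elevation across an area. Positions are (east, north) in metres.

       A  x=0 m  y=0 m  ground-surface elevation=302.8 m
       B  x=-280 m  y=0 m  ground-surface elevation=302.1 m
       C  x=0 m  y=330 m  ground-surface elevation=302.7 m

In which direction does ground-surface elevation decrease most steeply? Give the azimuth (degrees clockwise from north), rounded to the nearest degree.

277°

∂z/∂x = (302.1 − 302.8) / (-280 − 0) = +0.002500
∂z/∂y = (302.7 − 302.8) / (330 − 0) = -0.0003030
Steepest decrease is along −∇f: components (-0.002500 E, +0.0003030 N).
Azimuth = atan2(-0.002500, +0.0003030) = 276.9° ≈ 277°.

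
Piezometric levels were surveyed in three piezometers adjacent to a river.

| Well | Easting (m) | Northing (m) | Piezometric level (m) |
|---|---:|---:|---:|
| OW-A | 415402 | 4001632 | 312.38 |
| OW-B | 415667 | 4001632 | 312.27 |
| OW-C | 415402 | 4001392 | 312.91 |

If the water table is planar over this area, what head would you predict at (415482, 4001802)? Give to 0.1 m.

∂h/∂x = (312.27 − 312.38) / (415667 − 415402) = -0.0004151
∂h/∂y = (312.91 − 312.38) / (4001392 − 4001632) = -0.002208
h(415482, 4001802) = 312.38 + (-0.0004151)·(80) + (-0.002208)·(170) = 312.38 -0.033 -0.375 = 311.971 m.

312.0 m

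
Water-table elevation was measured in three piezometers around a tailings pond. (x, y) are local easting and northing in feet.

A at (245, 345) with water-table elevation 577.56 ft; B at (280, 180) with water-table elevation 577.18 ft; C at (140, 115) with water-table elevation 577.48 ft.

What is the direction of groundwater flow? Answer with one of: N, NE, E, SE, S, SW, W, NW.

SE

Three-point gradient (reference A): Δ to B = (35, -165, -0.38), Δ to C = (-105, -230, -0.08).
∂h/∂x = -0.002924, ∂h/∂y = +0.001683 (det = -25375).
Flow = −∇h = (+0.002924 east, -0.001683 north), which points southeast.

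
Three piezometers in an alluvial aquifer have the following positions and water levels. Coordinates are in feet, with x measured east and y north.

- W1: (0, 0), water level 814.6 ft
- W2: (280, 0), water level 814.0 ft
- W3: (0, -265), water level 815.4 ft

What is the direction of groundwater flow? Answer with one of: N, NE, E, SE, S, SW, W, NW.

∂h/∂x = (814.0 − 814.6) / (280 − 0) = -0.002143
∂h/∂y = (815.4 − 814.6) / (-265 − 0) = -0.003019
Flow = −∇h = (+0.002143 east, +0.003019 north), which points northeast.

NE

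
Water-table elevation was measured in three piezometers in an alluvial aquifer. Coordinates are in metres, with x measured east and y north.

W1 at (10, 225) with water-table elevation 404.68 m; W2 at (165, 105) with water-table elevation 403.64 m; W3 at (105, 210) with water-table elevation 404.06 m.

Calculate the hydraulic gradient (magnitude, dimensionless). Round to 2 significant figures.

Three-point gradient (reference W1): Δ to W2 = (155, -120, -1.04), Δ to W3 = (95, -15, -0.62).
∂h/∂x = -0.006479, ∂h/∂y = +0.0002975 (det = 9075).
|∇h| = √(-0.006479² + 0.0002975²) = 0.006486

0.0065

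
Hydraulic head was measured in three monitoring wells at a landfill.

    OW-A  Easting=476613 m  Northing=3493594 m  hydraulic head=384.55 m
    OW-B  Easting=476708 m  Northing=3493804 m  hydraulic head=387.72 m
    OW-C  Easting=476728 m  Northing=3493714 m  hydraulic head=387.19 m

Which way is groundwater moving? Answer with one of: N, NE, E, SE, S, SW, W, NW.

SW

Three-point gradient (reference OW-A): Δ to OW-B = (95, 210, +3.17), Δ to OW-C = (115, 120, +2.64).
∂h/∂x = +0.01365, ∂h/∂y = +0.008922 (det = -12750).
Flow = −∇h = (-0.01365 east, -0.008922 north), which points southwest.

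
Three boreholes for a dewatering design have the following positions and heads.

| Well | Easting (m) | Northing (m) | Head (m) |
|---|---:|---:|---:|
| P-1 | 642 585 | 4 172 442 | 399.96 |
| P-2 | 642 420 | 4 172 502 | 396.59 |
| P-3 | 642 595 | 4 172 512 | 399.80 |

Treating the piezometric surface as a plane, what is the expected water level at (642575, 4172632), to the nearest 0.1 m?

398.8 m

With h = a·x + b·y + c and P-1 as origin, the differences give:
  (-165)·a + 60·b = -3.37
  10·a + 70·b = -0.16
Eliminate b (×70 and ×60, subtract): -12150·a = -226.300 → a = ∂h/∂x = +0.01863
Back-substitute: b = ∂h/∂y = -0.004947.
h(642575, 4172632) = 399.96 + (+0.01863)·(-10) + (-0.004947)·(190) = 399.96 -0.186 -0.940 = 398.834 m.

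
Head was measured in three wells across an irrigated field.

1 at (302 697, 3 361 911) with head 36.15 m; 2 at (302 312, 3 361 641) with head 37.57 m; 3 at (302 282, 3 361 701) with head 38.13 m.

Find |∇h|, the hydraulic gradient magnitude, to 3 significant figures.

Differences from 1: to 2 (Δx, Δy, Δh) = (-385, -270, +1.42); to 3 = (-415, -210, +1.98).
Solve a·Δx + b·Δy = Δh: det = (-385)·(-210) − (-415)·(-270) = -31200.
∂h/∂x = [(+1.42)·(-210) − (+1.98)·(-270)] / -31200 = -0.007577
∂h/∂y = [(-385)·(+1.98) − (-415)·(+1.42)] / -31200 = +0.005545
|∇h| = √(-0.007577² + 0.005545²) = 0.009389

0.00939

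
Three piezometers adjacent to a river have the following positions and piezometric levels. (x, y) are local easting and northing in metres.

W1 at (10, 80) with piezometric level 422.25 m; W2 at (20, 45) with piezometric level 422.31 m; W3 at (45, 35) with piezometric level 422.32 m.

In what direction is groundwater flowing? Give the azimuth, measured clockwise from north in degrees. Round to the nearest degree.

010°

Differences from W1: to W2 (Δx, Δy, Δh) = (10, -35, +0.06); to W3 = (35, -45, +0.07).
Determinant of the coordinate differences = 10·(-45) − 35·(-35) = 775.
∂h/∂x = [(+0.06)·(-45) − (+0.07)·(-35)] / 775 = -0.0003226
∂h/∂y = [10·(+0.07) − 35·(+0.06)] / 775 = -0.001806
Flow direction (−∇h) has components (+0.0003226 E, +0.001806 N).
Azimuth = atan2(E, N) = atan2(+0.0003226, +0.001806) = 10.1° ≈ 010°.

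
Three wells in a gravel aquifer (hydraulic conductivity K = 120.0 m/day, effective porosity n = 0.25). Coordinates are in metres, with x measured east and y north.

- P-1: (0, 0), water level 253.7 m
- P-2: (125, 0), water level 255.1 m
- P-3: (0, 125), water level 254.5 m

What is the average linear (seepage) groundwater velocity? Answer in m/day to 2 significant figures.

∂h/∂x = (255.1 − 253.7) / (125 − 0) = +0.01120
∂h/∂y = (254.5 − 253.7) / (125 − 0) = +0.006400
|∇h| = √(0.01120² + 0.006400²) = 0.0129
Seepage velocity v = K·i/n = 120.0 × 0.0129 / 0.25 = 6.192 m/day.

6.2 m/day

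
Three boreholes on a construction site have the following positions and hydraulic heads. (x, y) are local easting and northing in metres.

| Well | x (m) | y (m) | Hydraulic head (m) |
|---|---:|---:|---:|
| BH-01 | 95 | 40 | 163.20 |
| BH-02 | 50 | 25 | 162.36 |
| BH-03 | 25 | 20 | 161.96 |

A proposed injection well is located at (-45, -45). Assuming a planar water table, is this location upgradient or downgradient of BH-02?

With h = a·x + b·y + c and BH-01 as origin, the differences give:
  (-45)·a + (-15)·b = -0.84
  (-70)·a + (-20)·b = -1.24
Eliminate b (×(-20) and ×(-15), subtract): -150·a = -1.800 → a = ∂h/∂x = +0.01200
Back-substitute: b = ∂h/∂y = +0.02000.
Head at (-45, -45) = 163.20 + (+0.01200)·(-140) + (+0.02000)·(-85) = 159.82 m.
That is lower than the 162.36 m at BH-02, so the point is downgradient.

downgradient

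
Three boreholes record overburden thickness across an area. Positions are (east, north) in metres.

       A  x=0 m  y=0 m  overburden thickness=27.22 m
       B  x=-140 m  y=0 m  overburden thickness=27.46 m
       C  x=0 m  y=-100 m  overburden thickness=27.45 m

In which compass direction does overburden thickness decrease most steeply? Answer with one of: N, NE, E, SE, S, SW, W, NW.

NE

∂d/∂x = (27.46 − 27.22) / (-140 − 0) = -0.001714
∂d/∂y = (27.45 − 27.22) / (-100 − 0) = -0.002300
Steepest decrease is along −∇f = (+0.001714 E, +0.002300 N) → northeast.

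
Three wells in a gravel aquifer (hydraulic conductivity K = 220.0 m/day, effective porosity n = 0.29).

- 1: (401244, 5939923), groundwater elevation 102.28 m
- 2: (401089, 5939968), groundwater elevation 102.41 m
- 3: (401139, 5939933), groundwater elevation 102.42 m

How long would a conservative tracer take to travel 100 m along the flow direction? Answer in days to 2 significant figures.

44 days

Taking 1 as reference: 2−1 = (-155, 45, +0.13); 3−1 = (-105, 10, +0.14).
Determinant of the coordinate differences = (-155)·10 − (-105)·45 = 3175.
∂h/∂x = [(+0.13)·10 − (+0.14)·45] / 3175 = -0.001575
∂h/∂y = [(-155)·(+0.14) − (-105)·(+0.13)] / 3175 = -0.002535
|∇h| = √(-0.001575² + -0.002535²) = 0.002984
Seepage velocity v = K·i/n = 220.0 × 0.002984 / 0.29 = 2.264 m/day.
t = 100 / 2.264 = 44.17 days.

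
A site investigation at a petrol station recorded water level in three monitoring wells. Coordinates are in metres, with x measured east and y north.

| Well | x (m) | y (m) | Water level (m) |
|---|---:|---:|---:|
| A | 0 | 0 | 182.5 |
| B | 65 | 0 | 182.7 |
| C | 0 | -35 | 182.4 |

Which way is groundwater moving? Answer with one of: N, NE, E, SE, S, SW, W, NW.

SW

∂h/∂x = (182.7 − 182.5) / (65 − 0) = +0.003077
∂h/∂y = (182.4 − 182.5) / (-35 − 0) = +0.002857
Flow = −∇h = (-0.003077 east, -0.002857 north), which points southwest.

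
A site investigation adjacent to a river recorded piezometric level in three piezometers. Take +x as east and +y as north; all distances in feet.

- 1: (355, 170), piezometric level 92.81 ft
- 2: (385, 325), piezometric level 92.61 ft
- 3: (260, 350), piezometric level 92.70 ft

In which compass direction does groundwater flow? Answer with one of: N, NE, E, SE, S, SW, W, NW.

Taking 1 as reference: 2−1 = (30, 155, -0.20); 3−1 = (-95, 180, -0.11).
Determinant of the coordinate differences = 30·180 − (-95)·155 = 20125.
∂h/∂x = [(-0.20)·180 − (-0.11)·155] / 20125 = -0.0009416
∂h/∂y = [30·(-0.11) − (-95)·(-0.20)] / 20125 = -0.001108
Flow = −∇h = (+0.0009416 east, +0.001108 north), which points northeast.

NE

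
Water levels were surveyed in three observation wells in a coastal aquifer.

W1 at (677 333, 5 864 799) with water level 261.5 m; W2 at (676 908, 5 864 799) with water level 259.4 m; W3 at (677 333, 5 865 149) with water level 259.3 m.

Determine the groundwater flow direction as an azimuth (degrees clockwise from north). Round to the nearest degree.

322°

∂h/∂x = (259.4 − 261.5) / (676908 − 677333) = +0.004941
∂h/∂y = (259.3 − 261.5) / (5865149 − 5864799) = -0.006286
Flow direction (−∇h) has components (-0.004941 E, +0.006286 N).
Azimuth = atan2(E, N) = atan2(-0.004941, +0.006286) = 321.8° ≈ 322°.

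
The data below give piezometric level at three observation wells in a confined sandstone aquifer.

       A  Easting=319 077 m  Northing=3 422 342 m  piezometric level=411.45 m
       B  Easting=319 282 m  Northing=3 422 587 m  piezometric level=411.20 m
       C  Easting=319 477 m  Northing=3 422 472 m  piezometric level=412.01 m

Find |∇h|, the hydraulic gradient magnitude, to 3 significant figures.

0.00384

Differences from A: to B (Δx, Δy, Δh) = (205, 245, -0.25); to C = (400, 130, +0.56).
Solve a·Δx + b·Δy = Δh: det = 205·130 − 400·245 = -71350.
∂h/∂x = [(-0.25)·130 − (+0.56)·245] / -71350 = +0.002378
∂h/∂y = [205·(+0.56) − 400·(-0.25)] / -71350 = -0.003011
|∇h| = √(0.002378² + -0.003011²) = 0.003837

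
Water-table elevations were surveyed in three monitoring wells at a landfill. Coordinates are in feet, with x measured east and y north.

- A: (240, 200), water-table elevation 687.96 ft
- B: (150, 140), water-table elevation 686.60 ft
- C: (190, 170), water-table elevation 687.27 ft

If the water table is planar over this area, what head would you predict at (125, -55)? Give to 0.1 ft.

With h = a·x + b·y + c and A as origin, the differences give:
  (-90)·a + (-60)·b = -1.36
  (-50)·a + (-30)·b = -0.69
Eliminate b (×(-30) and ×(-60), subtract): -300·a = -0.600 → a = ∂h/∂x = +0.002000
Back-substitute: b = ∂h/∂y = +0.01967.
h(125, -55) = 687.96 + (+0.002000)·(-115) + (+0.01967)·(-255) = 687.96 -0.230 -5.015 = 682.715 ft.

682.7 ft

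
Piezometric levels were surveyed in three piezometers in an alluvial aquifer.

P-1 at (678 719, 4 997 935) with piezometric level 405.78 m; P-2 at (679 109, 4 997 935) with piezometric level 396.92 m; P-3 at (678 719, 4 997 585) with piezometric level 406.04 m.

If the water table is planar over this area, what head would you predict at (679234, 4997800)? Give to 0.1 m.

394.2 m

∂h/∂x = (396.92 − 405.78) / (679109 − 678719) = -0.02272
∂h/∂y = (406.04 − 405.78) / (4997585 − 4997935) = -0.0007429
h(679234, 4997800) = 405.78 + (-0.02272)·(515) + (-0.0007429)·(-135) = 405.78 -11.700 +0.100 = 394.181 m.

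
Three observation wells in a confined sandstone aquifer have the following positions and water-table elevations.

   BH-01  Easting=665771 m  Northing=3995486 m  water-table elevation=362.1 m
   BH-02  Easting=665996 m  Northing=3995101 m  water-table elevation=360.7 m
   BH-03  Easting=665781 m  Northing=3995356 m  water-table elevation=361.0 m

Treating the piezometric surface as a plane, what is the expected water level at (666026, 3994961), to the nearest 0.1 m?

359.7 m

Differences from BH-01: to BH-02 (Δx, Δy, Δh) = (225, -385, -1.4); to BH-03 = (10, -130, -1.1).
Solve a·Δx + b·Δy = Δh: det = 225·(-130) − 10·(-385) = -25400.
∂h/∂x = [(-1.4)·(-130) − (-1.1)·(-385)] / -25400 = +0.009508
∂h/∂y = [225·(-1.1) − 10·(-1.4)] / -25400 = +0.009193
h(666026, 3994961) = 362.1 + (+0.009508)·(255) + (+0.009193)·(-525) = 362.1 +2.425 -4.826 = 359.698 m.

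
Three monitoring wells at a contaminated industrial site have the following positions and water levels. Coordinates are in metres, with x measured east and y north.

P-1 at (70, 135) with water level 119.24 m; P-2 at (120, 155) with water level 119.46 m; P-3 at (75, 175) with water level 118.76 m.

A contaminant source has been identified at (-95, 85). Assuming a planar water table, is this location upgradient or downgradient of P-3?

Taking P-1 as reference: P-2−P-1 = (50, 20, +0.22); P-3−P-1 = (5, 40, -0.48).
Determinant of the coordinate differences = 50·40 − 5·20 = 1900.
∂h/∂x = [(+0.22)·40 − (-0.48)·20] / 1900 = +0.009684
∂h/∂y = [50·(-0.48) − 5·(+0.22)] / 1900 = -0.01321
Head at (-95, 85) = 119.24 + (+0.009684)·(-165) + (-0.01321)·(-50) = 118.30 m.
That is lower than the 118.76 m at P-3, so the point is downgradient.

downgradient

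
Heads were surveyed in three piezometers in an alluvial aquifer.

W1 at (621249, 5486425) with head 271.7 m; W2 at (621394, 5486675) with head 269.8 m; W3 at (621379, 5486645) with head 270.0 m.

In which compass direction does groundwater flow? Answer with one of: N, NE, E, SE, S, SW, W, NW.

E

With h = a·x + b·y + c and W1 as origin, the differences give:
  145·a + 250·b = -1.9
  130·a + 220·b = -1.7
Eliminate b (×220 and ×250, subtract): -600·a = 7.00 → a = ∂h/∂x = -0.01167
Back-substitute: b = ∂h/∂y = -0.0008333.
Flow = −∇h = (+0.01167 east, +0.0008333 north), which points east.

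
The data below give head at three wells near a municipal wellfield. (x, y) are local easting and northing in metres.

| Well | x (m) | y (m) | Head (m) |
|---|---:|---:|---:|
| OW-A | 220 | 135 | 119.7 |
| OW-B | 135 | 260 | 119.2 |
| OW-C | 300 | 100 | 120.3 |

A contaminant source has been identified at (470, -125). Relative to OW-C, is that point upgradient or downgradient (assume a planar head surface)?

With h = a·x + b·y + c and OW-A as origin, the differences give:
  (-85)·a + 125·b = -0.5
  80·a + (-35)·b = +0.6
Eliminate b (×(-35) and ×125, subtract): -7025·a = -57.50 → a = ∂h/∂x = +0.008185
Back-substitute: b = ∂h/∂y = +0.001566.
Head at (470, -125) = 119.7 + (+0.008185)·(250) + (+0.001566)·(-260) = 121.34 m.
That is higher than the 120.3 m at OW-C, so the point is upgradient.

upgradient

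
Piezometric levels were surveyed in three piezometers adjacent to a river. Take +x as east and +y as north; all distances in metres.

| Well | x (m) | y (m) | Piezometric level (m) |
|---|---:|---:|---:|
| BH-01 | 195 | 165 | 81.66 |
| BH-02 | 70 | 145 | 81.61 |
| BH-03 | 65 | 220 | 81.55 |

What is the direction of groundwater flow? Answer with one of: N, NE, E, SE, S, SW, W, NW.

Differences from BH-01: to BH-02 (Δx, Δy, Δh) = (-125, -20, -0.05); to BH-03 = (-130, 55, -0.11).
Determinant of the coordinate differences = (-125)·55 − (-130)·(-20) = -9475.
∂h/∂x = [(-0.05)·55 − (-0.11)·(-20)] / -9475 = +0.0005224
∂h/∂y = [(-125)·(-0.11) − (-130)·(-0.05)] / -9475 = -0.0007652
Flow = −∇h = (-0.0005224 east, +0.0007652 north), which points northwest.

NW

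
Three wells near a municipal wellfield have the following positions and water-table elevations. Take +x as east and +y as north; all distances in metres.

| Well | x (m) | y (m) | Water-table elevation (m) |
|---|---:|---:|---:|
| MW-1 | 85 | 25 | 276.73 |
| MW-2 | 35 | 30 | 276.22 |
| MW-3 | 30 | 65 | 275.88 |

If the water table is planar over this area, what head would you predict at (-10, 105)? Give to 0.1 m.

275.2 m

With h = a·x + b·y + c and MW-1 as origin, the differences give:
  (-50)·a + 5·b = -0.51
  (-55)·a + 40·b = -0.85
Eliminate b (×40 and ×5, subtract): -1725·a = -16.150 → a = ∂h/∂x = +0.009362
Back-substitute: b = ∂h/∂y = -0.008377.
h(-10, 105) = 276.73 + (+0.009362)·(-95) + (-0.008377)·(80) = 276.73 -0.889 -0.670 = 275.170 m.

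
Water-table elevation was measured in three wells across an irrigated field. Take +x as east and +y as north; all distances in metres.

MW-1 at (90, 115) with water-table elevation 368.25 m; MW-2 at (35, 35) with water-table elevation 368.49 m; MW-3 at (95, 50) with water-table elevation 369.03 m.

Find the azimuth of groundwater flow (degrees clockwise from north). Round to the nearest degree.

313°

Three-point gradient (reference MW-1): Δ to MW-2 = (-55, -80, +0.24), Δ to MW-3 = (5, -65, +0.78).
∂h/∂x = +0.01177, ∂h/∂y = -0.01109 (det = 3975).
Flow direction (−∇h) has components (-0.01177 E, +0.01109 N).
Azimuth = atan2(E, N) = atan2(-0.01177, +0.01109) = 313.3° ≈ 313°.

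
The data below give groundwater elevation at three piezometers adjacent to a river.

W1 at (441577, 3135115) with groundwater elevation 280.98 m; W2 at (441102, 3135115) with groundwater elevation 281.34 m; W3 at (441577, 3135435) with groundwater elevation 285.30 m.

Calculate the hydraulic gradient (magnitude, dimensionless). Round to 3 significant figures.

∂h/∂x = (281.34 − 280.98) / (441102 − 441577) = -0.0007579
∂h/∂y = (285.30 − 280.98) / (3135435 − 3135115) = +0.01350
|∇h| = √(-0.0007579² + 0.01350²) = 0.01352

0.0135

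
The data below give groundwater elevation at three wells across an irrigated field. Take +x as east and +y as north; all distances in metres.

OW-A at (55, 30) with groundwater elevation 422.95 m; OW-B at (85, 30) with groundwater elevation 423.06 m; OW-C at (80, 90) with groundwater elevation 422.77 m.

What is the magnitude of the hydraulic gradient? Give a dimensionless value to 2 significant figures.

0.0058

Differences from OW-A: to OW-B (Δx, Δy, Δh) = (30, 0, +0.11); to OW-C = (25, 60, -0.18).
Determinant of the coordinate differences = 30·60 − 25·0 = 1800.
∂h/∂x = [(+0.11)·60 − (-0.18)·0] / 1800 = +0.003667
∂h/∂y = [30·(-0.18) − 25·(+0.11)] / 1800 = -0.004528
|∇h| = √(0.003667² + -0.004528²) = 0.005827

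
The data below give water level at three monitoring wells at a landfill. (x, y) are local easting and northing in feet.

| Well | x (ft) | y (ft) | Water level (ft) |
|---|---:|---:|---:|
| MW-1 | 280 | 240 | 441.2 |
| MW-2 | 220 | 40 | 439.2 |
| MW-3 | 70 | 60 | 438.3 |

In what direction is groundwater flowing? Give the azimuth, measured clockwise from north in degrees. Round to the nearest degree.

With h = a·x + b·y + c and MW-1 as origin, the differences give:
  (-60)·a + (-200)·b = -2.0
  (-210)·a + (-180)·b = -2.9
Eliminate b (×(-180) and ×(-200), subtract): -31200·a = -220.00 → a = ∂h/∂x = +0.007051
Back-substitute: b = ∂h/∂y = +0.007885.
Flow direction (−∇h) has components (-0.007051 E, -0.007885 N).
Azimuth = atan2(E, N) = atan2(-0.007051, -0.007885) = 221.8° ≈ 222°.

222°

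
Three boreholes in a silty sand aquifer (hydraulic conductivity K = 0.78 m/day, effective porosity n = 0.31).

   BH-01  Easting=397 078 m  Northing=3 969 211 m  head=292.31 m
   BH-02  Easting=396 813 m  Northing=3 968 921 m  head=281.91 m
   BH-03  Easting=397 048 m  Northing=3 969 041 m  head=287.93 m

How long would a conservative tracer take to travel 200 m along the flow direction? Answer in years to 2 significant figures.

Taking BH-01 as reference: BH-02−BH-01 = (-265, -290, -10.40); BH-03−BH-01 = (-30, -170, -4.38).
Solve a·Δx + b·Δy = Δh: det = (-265)·(-170) − (-30)·(-290) = 36350.
∂h/∂x = [(-10.40)·(-170) − (-4.38)·(-290)] / 36350 = +0.01369
∂h/∂y = [(-265)·(-4.38) − (-30)·(-10.40)] / 36350 = +0.02335
|∇h| = √(0.01369² + 0.02335²) = 0.02707
Seepage velocity v = K·i/n = 0.78 × 0.02707 / 0.31 = 0.06811 m/day.
t = 200 / 0.06811 = 2936 days = 8.04 years.

8.0 years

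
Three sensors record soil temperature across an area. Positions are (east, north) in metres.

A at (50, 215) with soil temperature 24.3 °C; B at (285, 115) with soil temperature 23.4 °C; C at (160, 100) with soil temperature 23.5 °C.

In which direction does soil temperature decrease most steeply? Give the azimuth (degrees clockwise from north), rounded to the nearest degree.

165°

Taking A as reference: B−A = (235, -100, -0.9); C−A = (110, -115, -0.8).
Determinant of the coordinate differences = 235·(-115) − 110·(-100) = -16025.
∂T/∂x = [(-0.9)·(-115) − (-0.8)·(-100)] / -16025 = -0.001466
∂T/∂y = [235·(-0.8) − 110·(-0.9)] / -16025 = +0.005554
Steepest decrease is along −∇f: components (+0.001466 E, -0.005554 N).
Azimuth = atan2(+0.001466, -0.005554) = 165.2° ≈ 165°.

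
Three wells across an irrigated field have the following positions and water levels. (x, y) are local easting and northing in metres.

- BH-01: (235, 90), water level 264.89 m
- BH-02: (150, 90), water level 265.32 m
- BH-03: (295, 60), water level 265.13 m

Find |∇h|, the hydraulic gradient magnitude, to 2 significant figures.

0.019

With h = a·x + b·y + c and BH-01 as origin, the differences give:
  (-85)·a + 0·b = +0.43
  60·a + (-30)·b = +0.24
Eliminate b (×(-30) and ×0, subtract): 2550·a = -12.900 → a = ∂h/∂x = -0.005059
Back-substitute: b = ∂h/∂y = -0.01812.
|∇h| = √(-0.005059² + -0.01812²) = 0.01881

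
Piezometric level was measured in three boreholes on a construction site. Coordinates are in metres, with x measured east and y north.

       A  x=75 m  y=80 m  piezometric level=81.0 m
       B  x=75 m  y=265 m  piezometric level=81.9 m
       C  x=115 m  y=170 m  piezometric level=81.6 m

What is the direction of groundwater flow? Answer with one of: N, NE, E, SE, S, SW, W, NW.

SW

Three-point gradient (reference A): Δ to B = (0, 185, +0.9), Δ to C = (40, 90, +0.6).
∂h/∂x = +0.004054, ∂h/∂y = +0.004865 (det = -7400).
Flow = −∇h = (-0.004054 east, -0.004865 north), which points southwest.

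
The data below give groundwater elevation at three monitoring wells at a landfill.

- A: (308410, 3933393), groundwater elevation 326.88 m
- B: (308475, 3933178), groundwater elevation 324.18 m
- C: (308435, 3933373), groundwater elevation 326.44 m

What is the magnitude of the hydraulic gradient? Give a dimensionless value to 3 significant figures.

0.0138

With h = a·x + b·y + c and A as origin, the differences give:
  65·a + (-215)·b = -2.70
  25·a + (-20)·b = -0.44
Eliminate b (×(-20) and ×(-215), subtract): 4075·a = -40.600 → a = ∂h/∂x = -0.009963
Back-substitute: b = ∂h/∂y = +0.009546.
|∇h| = √(-0.009963² + 0.009546²) = 0.0138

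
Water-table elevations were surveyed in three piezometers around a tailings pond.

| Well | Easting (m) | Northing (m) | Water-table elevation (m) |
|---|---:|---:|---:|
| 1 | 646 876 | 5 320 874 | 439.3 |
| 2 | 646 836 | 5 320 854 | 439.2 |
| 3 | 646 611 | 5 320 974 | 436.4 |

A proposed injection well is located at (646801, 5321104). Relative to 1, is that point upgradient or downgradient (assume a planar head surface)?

Taking 1 as reference: 2−1 = (-40, -20, -0.1); 3−1 = (-265, 100, -2.9).
Determinant of the coordinate differences = (-40)·100 − (-265)·(-20) = -9300.
∂h/∂x = [(-0.1)·100 − (-2.9)·(-20)] / -9300 = +0.007312
∂h/∂y = [(-40)·(-2.9) − (-265)·(-0.1)] / -9300 = -0.009624
Head at (646801, 5321104) = 439.3 + (+0.007312)·(-75) + (-0.009624)·(230) = 436.54 m.
That is lower than the 439.3 m at 1, so the point is downgradient.

downgradient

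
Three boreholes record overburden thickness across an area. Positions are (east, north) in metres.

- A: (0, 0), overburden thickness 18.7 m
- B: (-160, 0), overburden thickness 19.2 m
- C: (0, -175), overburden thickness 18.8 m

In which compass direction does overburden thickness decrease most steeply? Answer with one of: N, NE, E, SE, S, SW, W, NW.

∂d/∂x = (19.2 − 18.7) / (-160 − 0) = -0.003125
∂d/∂y = (18.8 − 18.7) / (-175 − 0) = -0.0005714
Steepest decrease is along −∇f = (+0.003125 E, +0.0005714 N) → east.

E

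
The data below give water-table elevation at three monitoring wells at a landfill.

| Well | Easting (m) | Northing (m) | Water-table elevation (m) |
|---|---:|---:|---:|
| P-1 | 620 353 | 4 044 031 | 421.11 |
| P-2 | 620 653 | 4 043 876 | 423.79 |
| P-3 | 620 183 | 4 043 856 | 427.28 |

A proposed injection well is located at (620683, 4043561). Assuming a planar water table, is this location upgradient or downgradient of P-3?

Differences from P-1: to P-2 (Δx, Δy, Δh) = (300, -155, +2.68); to P-3 = (-170, -175, +6.17).
Determinant of the coordinate differences = 300·(-175) − (-170)·(-155) = -78850.
∂h/∂x = [(+2.68)·(-175) − (+6.17)·(-155)] / -78850 = -0.006181
∂h/∂y = [300·(+6.17) − (-170)·(+2.68)] / -78850 = -0.02925
Head at (620683, 4043561) = 421.11 + (-0.006181)·(330) + (-0.02925)·(-470) = 432.82 m.
That is higher than the 427.28 m at P-3, so the point is upgradient.

upgradient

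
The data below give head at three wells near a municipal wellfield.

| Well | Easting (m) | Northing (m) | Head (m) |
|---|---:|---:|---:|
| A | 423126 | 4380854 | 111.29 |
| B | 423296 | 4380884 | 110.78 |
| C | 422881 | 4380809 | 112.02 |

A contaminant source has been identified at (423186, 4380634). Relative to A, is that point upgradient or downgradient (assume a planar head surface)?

With h = a·x + b·y + c and A as origin, the differences give:
  170·a + 30·b = -0.51
  (-245)·a + (-45)·b = +0.73
Eliminate b (×(-45) and ×30, subtract): -300·a = 1.050 → a = ∂h/∂x = -0.003500
Back-substitute: b = ∂h/∂y = +0.002833.
Head at (423186, 4380634) = 111.29 + (-0.003500)·(60) + (+0.002833)·(-220) = 110.46 m.
That is lower than the 111.29 m at A, so the point is downgradient.

downgradient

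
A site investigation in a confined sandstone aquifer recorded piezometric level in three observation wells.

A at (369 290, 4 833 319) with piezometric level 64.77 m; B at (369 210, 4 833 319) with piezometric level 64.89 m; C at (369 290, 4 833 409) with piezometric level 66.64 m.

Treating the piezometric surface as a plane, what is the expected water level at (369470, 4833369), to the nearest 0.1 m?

∂h/∂x = (64.89 − 64.77) / (369210 − 369290) = -0.001500
∂h/∂y = (66.64 − 64.77) / (4833409 − 4833319) = +0.02078
h(369470, 4833369) = 64.77 + (-0.001500)·(180) + (+0.02078)·(50) = 64.77 -0.270 +1.039 = 65.539 m.

65.5 m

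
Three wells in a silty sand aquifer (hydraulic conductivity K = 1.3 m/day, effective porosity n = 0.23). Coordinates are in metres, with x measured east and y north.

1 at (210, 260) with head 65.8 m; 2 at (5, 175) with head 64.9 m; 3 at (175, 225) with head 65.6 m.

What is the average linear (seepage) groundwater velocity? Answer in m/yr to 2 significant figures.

8.5 m/yr

With h = a·x + b·y + c and 1 as origin, the differences give:
  (-205)·a + (-85)·b = -0.9
  (-35)·a + (-35)·b = -0.2
Eliminate b (×(-35) and ×(-85), subtract): 4200·a = 14.50 → a = ∂h/∂x = +0.003452
Back-substitute: b = ∂h/∂y = +0.002262.
|∇h| = √(0.003452² + 0.002262²) = 0.004127
Seepage velocity v = K·i/n = 1.3 × 0.004127 / 0.23 = 0.02333 m/day = 8.521 m/yr.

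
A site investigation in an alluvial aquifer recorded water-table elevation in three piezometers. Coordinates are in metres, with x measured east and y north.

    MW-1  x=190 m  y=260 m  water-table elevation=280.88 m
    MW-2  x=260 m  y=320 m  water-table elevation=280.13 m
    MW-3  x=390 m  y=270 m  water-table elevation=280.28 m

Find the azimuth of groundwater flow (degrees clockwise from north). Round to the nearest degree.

015°

With h = a·x + b·y + c and MW-1 as origin, the differences give:
  70·a + 60·b = -0.75
  200·a + 10·b = -0.60
Eliminate b (×10 and ×60, subtract): -11300·a = 28.500 → a = ∂h/∂x = -0.002522
Back-substitute: b = ∂h/∂y = -0.009558.
Flow direction (−∇h) has components (+0.002522 E, +0.009558 N).
Azimuth = atan2(E, N) = atan2(+0.002522, +0.009558) = 14.8° ≈ 015°.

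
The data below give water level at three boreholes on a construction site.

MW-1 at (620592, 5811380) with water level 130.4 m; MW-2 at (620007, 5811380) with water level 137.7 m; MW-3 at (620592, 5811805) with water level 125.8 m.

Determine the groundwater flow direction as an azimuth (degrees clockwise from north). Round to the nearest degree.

∂h/∂x = (137.7 − 130.4) / (620007 − 620592) = -0.01248
∂h/∂y = (125.8 − 130.4) / (5811805 − 5811380) = -0.01082
Flow direction (−∇h) has components (+0.01248 E, +0.01082 N).
Azimuth = atan2(E, N) = atan2(+0.01248, +0.01082) = 49.1° ≈ 049°.

049°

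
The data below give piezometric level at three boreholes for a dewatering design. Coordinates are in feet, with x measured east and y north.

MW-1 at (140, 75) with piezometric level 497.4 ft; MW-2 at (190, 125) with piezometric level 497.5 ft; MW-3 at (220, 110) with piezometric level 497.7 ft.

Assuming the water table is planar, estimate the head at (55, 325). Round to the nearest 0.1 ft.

Three-point gradient (reference MW-1): Δ to MW-2 = (50, 50, +0.1), Δ to MW-3 = (80, 35, +0.3).
∂h/∂x = +0.005111, ∂h/∂y = -0.003111 (det = -2250).
h(55, 325) = 497.4 + (+0.005111)·(-85) + (-0.003111)·(250) = 497.4 -0.434 -0.778 = 496.188 ft.

496.2 ft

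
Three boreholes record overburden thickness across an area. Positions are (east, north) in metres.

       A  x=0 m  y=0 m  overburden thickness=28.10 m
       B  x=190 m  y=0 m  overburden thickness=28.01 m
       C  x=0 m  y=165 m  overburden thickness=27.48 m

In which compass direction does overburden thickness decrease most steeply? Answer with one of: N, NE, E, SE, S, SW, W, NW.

∂d/∂x = (28.01 − 28.10) / (190 − 0) = -0.0004737
∂d/∂y = (27.48 − 28.10) / (165 − 0) = -0.003758
Steepest decrease is along −∇f = (+0.0004737 E, +0.003758 N) → north.

N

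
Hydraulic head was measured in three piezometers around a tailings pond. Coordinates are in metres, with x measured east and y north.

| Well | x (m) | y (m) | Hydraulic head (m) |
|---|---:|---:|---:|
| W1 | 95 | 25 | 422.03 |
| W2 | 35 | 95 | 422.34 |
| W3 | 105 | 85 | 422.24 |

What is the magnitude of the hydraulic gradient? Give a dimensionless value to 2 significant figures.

Three-point gradient (reference W1): Δ to W2 = (-60, 70, +0.31), Δ to W3 = (10, 60, +0.21).
∂h/∂x = -0.0009070, ∂h/∂y = +0.003651 (det = -4300).
|∇h| = √(-0.0009070² + 0.003651²) = 0.003762

0.0038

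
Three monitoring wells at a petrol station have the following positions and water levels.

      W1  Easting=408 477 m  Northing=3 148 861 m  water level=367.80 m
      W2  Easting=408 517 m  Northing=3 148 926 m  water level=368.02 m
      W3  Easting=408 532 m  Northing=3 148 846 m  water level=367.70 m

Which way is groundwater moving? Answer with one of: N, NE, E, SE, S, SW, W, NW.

Taking W1 as reference: W2−W1 = (40, 65, +0.22); W3−W1 = (55, -15, -0.10).
Solve a·Δx + b·Δy = Δh: det = 40·(-15) − 55·65 = -4175.
∂h/∂x = [(+0.22)·(-15) − (-0.10)·65] / -4175 = -0.0007665
∂h/∂y = [40·(-0.10) − 55·(+0.22)] / -4175 = +0.003856
Flow = −∇h = (+0.0007665 east, -0.003856 north), which points south.

S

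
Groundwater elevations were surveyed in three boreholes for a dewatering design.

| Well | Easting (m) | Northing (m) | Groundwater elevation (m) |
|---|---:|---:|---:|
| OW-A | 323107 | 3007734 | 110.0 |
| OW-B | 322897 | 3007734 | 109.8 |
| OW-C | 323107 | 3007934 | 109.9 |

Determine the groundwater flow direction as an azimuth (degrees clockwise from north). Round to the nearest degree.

∂h/∂x = (109.8 − 110.0) / (322897 − 323107) = +0.0009524
∂h/∂y = (109.9 − 110.0) / (3007934 − 3007734) = -0.0005000
Flow direction (−∇h) has components (-0.0009524 E, +0.0005000 N).
Azimuth = atan2(E, N) = atan2(-0.0009524, +0.0005000) = 297.7° ≈ 298°.

298°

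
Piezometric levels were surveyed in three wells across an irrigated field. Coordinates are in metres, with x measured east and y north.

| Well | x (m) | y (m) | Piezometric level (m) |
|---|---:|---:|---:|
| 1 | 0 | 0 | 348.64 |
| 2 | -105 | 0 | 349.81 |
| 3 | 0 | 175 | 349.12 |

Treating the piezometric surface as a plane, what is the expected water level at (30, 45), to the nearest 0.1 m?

∂h/∂x = (349.81 − 348.64) / (-105 − 0) = -0.01114
∂h/∂y = (349.12 − 348.64) / (175 − 0) = +0.002743
h(30, 45) = 348.64 + (-0.01114)·(30) + (+0.002743)·(45) = 348.64 -0.334 +0.123 = 348.429 m.

348.4 m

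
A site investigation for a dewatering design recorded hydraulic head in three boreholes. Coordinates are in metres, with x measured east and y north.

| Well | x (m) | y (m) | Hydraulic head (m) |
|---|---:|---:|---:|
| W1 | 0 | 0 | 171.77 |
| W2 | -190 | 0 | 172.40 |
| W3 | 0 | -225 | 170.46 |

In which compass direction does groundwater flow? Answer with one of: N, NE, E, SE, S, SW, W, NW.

SE

∂h/∂x = (172.40 − 171.77) / (-190 − 0) = -0.003316
∂h/∂y = (170.46 − 171.77) / (-225 − 0) = +0.005822
Flow = −∇h = (+0.003316 east, -0.005822 north), which points southeast.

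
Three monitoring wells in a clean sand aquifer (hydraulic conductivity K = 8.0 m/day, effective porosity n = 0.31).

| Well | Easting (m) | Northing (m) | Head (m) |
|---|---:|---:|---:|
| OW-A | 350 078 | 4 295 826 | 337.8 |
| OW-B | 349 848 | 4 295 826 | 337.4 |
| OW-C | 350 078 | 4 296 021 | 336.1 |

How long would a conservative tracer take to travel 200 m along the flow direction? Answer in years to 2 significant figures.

∂h/∂x = (337.4 − 337.8) / (349848 − 350078) = +0.001739
∂h/∂y = (336.1 − 337.8) / (4296021 − 4295826) = -0.008718
|∇h| = √(0.001739² + -0.008718²) = 0.00889
Seepage velocity v = K·i/n = 8.0 × 0.00889 / 0.31 = 0.2294 m/day.
t = 200 / 0.2294 = 871.8 days = 2.39 years.

2.4 years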